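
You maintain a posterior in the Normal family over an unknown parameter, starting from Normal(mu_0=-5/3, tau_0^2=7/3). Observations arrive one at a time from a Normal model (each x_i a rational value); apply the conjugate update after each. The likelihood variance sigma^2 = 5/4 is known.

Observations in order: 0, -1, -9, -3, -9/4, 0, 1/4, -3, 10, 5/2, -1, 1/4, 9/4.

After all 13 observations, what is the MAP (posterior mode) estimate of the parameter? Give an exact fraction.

-137/379

obs 1: x=0 → posterior Normal(-25/43, 35/43)
obs 2: x=-1 → posterior Normal(-53/71, 35/71)
obs 3: x=-9 → posterior Normal(-305/99, 35/99)
obs 4: x=-3 → posterior Normal(-389/127, 35/127)
obs 5: x=-9/4 → posterior Normal(-452/155, 7/31)
obs 6: x=0 → posterior Normal(-452/183, 35/183)
obs 7: x=1/4 → posterior Normal(-445/211, 35/211)
obs 8: x=-3 → posterior Normal(-529/239, 35/239)
obs 9: x=10 → posterior Normal(-83/89, 35/267)
obs 10: x=5/2 → posterior Normal(-179/295, 7/59)
obs 11: x=-1 → posterior Normal(-207/323, 35/323)
obs 12: x=1/4 → posterior Normal(-200/351, 35/351)
obs 13: x=9/4 → posterior Normal(-137/379, 35/379)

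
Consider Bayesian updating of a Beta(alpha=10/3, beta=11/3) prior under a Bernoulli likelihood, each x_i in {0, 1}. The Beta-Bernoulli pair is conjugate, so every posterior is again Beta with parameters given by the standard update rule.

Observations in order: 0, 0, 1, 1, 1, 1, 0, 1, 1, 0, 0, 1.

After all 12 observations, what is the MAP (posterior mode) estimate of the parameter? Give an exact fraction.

obs 1: x=0 → posterior Beta(10/3, 14/3)
obs 2: x=0 → posterior Beta(10/3, 17/3)
obs 3: x=1 → posterior Beta(13/3, 17/3)
obs 4: x=1 → posterior Beta(16/3, 17/3)
obs 5: x=1 → posterior Beta(19/3, 17/3)
obs 6: x=1 → posterior Beta(22/3, 17/3)
obs 7: x=0 → posterior Beta(22/3, 20/3)
obs 8: x=1 → posterior Beta(25/3, 20/3)
obs 9: x=1 → posterior Beta(28/3, 20/3)
obs 10: x=0 → posterior Beta(28/3, 23/3)
obs 11: x=0 → posterior Beta(28/3, 26/3)
obs 12: x=1 → posterior Beta(31/3, 26/3)

28/51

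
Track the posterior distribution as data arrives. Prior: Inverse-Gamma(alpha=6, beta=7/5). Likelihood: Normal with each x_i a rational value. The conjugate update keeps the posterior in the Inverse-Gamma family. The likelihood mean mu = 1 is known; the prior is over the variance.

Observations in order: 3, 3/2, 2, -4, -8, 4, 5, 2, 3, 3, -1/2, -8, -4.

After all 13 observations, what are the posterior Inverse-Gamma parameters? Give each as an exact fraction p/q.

alpha=25/2, beta=2563/20

obs 1: x=3 → posterior Inverse-Gamma(13/2, 17/5)
obs 2: x=3/2 → posterior Inverse-Gamma(7, 141/40)
obs 3: x=2 → posterior Inverse-Gamma(15/2, 161/40)
obs 4: x=-4 → posterior Inverse-Gamma(8, 661/40)
obs 5: x=-8 → posterior Inverse-Gamma(17/2, 2281/40)
obs 6: x=4 → posterior Inverse-Gamma(9, 2461/40)
obs 7: x=5 → posterior Inverse-Gamma(19/2, 2781/40)
obs 8: x=2 → posterior Inverse-Gamma(10, 2801/40)
obs 9: x=3 → posterior Inverse-Gamma(21/2, 2881/40)
obs 10: x=3 → posterior Inverse-Gamma(11, 2961/40)
obs 11: x=-1/2 → posterior Inverse-Gamma(23/2, 1503/20)
obs 12: x=-8 → posterior Inverse-Gamma(12, 2313/20)
obs 13: x=-4 → posterior Inverse-Gamma(25/2, 2563/20)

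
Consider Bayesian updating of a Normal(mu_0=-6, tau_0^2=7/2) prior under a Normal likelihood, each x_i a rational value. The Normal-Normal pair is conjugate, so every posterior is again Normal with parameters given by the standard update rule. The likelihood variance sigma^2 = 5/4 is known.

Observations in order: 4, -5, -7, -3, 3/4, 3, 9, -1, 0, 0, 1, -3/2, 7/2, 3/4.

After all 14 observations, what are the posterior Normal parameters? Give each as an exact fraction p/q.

mu_0=11/67, tau_0^2=35/402

obs 1: x=4 → posterior Normal(26/19, 35/38)
obs 2: x=-5 → posterior Normal(-4/3, 35/66)
obs 3: x=-7 → posterior Normal(-142/47, 35/94)
obs 4: x=-3 → posterior Normal(-184/61, 35/122)
obs 5: x=3/4 → posterior Normal(-347/150, 7/30)
obs 6: x=3 → posterior Normal(-263/178, 35/178)
obs 7: x=9 → posterior Normal(-11/206, 35/206)
obs 8: x=-1 → posterior Normal(-1/6, 35/234)
obs 9: x=0 → posterior Normal(-39/262, 35/262)
obs 10: x=0 → posterior Normal(-39/290, 7/58)
obs 11: x=1 → posterior Normal(-11/318, 35/318)
obs 12: x=-3/2 → posterior Normal(-53/346, 35/346)
obs 13: x=7/2 → posterior Normal(45/374, 35/374)
obs 14: x=3/4 → posterior Normal(11/67, 35/402)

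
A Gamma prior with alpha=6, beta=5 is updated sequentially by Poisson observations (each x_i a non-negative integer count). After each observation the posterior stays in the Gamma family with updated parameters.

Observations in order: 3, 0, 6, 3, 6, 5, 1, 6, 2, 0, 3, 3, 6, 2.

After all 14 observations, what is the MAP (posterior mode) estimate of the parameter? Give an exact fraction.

51/19

obs 1: x=3 → posterior Gamma(9, 6)
obs 2: x=0 → posterior Gamma(9, 7)
obs 3: x=6 → posterior Gamma(15, 8)
obs 4: x=3 → posterior Gamma(18, 9)
obs 5: x=6 → posterior Gamma(24, 10)
obs 6: x=5 → posterior Gamma(29, 11)
obs 7: x=1 → posterior Gamma(30, 12)
obs 8: x=6 → posterior Gamma(36, 13)
obs 9: x=2 → posterior Gamma(38, 14)
obs 10: x=0 → posterior Gamma(38, 15)
obs 11: x=3 → posterior Gamma(41, 16)
obs 12: x=3 → posterior Gamma(44, 17)
obs 13: x=6 → posterior Gamma(50, 18)
obs 14: x=2 → posterior Gamma(52, 19)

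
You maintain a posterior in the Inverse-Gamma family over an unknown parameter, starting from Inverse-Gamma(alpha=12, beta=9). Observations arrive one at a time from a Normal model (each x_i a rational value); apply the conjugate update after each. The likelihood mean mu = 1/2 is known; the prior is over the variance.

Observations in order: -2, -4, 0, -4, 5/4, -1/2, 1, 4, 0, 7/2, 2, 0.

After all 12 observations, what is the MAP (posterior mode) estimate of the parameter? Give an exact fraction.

obs 1: x=-2 → posterior Inverse-Gamma(25/2, 97/8)
obs 2: x=-4 → posterior Inverse-Gamma(13, 89/4)
obs 3: x=0 → posterior Inverse-Gamma(27/2, 179/8)
obs 4: x=-4 → posterior Inverse-Gamma(14, 65/2)
obs 5: x=5/4 → posterior Inverse-Gamma(29/2, 1049/32)
obs 6: x=-1/2 → posterior Inverse-Gamma(15, 1065/32)
obs 7: x=1 → posterior Inverse-Gamma(31/2, 1069/32)
obs 8: x=4 → posterior Inverse-Gamma(16, 1265/32)
obs 9: x=0 → posterior Inverse-Gamma(33/2, 1269/32)
obs 10: x=7/2 → posterior Inverse-Gamma(17, 1413/32)
obs 11: x=2 → posterior Inverse-Gamma(35/2, 1449/32)
obs 12: x=0 → posterior Inverse-Gamma(18, 1453/32)

1453/608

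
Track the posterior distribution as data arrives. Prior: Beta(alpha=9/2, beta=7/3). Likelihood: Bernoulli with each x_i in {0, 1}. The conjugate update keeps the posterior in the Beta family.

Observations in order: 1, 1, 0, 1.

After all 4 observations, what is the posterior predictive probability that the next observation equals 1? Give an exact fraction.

obs 1: x=1 → posterior Beta(11/2, 7/3)
obs 2: x=1 → posterior Beta(13/2, 7/3)
obs 3: x=0 → posterior Beta(13/2, 10/3)
obs 4: x=1 → posterior Beta(15/2, 10/3)

9/13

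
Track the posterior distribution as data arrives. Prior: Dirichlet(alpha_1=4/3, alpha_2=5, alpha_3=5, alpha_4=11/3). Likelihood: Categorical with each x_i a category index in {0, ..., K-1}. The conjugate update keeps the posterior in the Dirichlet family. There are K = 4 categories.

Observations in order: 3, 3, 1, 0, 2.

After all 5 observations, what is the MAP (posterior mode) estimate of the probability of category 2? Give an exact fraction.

obs 1: x=3 → posterior Dirichlet(4/3, 5, 5, 14/3)
obs 2: x=3 → posterior Dirichlet(4/3, 5, 5, 17/3)
obs 3: x=1 → posterior Dirichlet(4/3, 6, 5, 17/3)
obs 4: x=0 → posterior Dirichlet(7/3, 6, 5, 17/3)
obs 5: x=2 → posterior Dirichlet(7/3, 6, 6, 17/3)

5/16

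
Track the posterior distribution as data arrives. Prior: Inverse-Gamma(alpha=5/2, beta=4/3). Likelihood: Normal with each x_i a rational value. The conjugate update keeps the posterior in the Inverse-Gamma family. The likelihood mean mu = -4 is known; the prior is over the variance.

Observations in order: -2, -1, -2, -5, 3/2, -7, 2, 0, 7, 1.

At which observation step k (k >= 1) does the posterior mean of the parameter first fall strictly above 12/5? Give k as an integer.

obs 1: x=-2 → posterior Inverse-Gamma(3, 10/3)
obs 2: x=-1 → posterior Inverse-Gamma(7/2, 47/6)
obs 3: x=-2 → posterior Inverse-Gamma(4, 59/6)
obs 4: x=-5 → posterior Inverse-Gamma(9/2, 31/3)
obs 5: x=3/2 → posterior Inverse-Gamma(5, 611/24)
obs 6: x=-7 → posterior Inverse-Gamma(11/2, 719/24)
obs 7: x=2 → posterior Inverse-Gamma(6, 1151/24)
obs 8: x=0 → posterior Inverse-Gamma(13/2, 1343/24)
obs 9: x=7 → posterior Inverse-Gamma(7, 2795/24)
obs 10: x=1 → posterior Inverse-Gamma(15/2, 3095/24)

k = 2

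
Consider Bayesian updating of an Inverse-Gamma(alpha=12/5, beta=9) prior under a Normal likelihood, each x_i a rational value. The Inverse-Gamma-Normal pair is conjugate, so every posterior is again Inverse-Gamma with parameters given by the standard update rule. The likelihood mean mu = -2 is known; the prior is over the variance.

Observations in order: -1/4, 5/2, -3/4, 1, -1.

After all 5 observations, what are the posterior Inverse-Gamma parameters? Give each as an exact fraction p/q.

alpha=49/10, beta=423/16

obs 1: x=-1/4 → posterior Inverse-Gamma(29/10, 337/32)
obs 2: x=5/2 → posterior Inverse-Gamma(17/5, 661/32)
obs 3: x=-3/4 → posterior Inverse-Gamma(39/10, 343/16)
obs 4: x=1 → posterior Inverse-Gamma(22/5, 415/16)
obs 5: x=-1 → posterior Inverse-Gamma(49/10, 423/16)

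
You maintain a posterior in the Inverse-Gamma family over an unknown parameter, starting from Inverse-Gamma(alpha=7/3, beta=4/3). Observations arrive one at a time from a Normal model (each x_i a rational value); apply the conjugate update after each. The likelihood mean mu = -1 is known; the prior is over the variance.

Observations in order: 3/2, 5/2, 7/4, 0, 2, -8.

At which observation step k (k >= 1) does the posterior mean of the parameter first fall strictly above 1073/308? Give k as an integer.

k = 2

obs 1: x=3/2 → posterior Inverse-Gamma(17/6, 107/24)
obs 2: x=5/2 → posterior Inverse-Gamma(10/3, 127/12)
obs 3: x=7/4 → posterior Inverse-Gamma(23/6, 1379/96)
obs 4: x=0 → posterior Inverse-Gamma(13/3, 1427/96)
obs 5: x=2 → posterior Inverse-Gamma(29/6, 1859/96)
obs 6: x=-8 → posterior Inverse-Gamma(16/3, 4211/96)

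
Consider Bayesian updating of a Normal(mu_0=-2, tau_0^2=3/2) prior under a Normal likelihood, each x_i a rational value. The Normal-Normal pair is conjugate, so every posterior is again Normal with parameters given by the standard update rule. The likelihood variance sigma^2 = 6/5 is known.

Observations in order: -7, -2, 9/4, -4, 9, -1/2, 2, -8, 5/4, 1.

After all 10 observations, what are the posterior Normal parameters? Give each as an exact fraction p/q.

obs 1: x=-7 → posterior Normal(-43/9, 2/3)
obs 2: x=-2 → posterior Normal(-53/14, 3/7)
obs 3: x=9/4 → posterior Normal(-167/76, 6/19)
obs 4: x=-4 → posterior Normal(-247/96, 1/4)
obs 5: x=9 → posterior Normal(-67/116, 6/29)
obs 6: x=-1/2 → posterior Normal(-77/136, 3/17)
obs 7: x=2 → posterior Normal(-37/156, 2/13)
obs 8: x=-8 → posterior Normal(-197/176, 3/22)
obs 9: x=5/4 → posterior Normal(-43/49, 6/49)
obs 10: x=1 → posterior Normal(-19/27, 1/9)

mu_0=-19/27, tau_0^2=1/9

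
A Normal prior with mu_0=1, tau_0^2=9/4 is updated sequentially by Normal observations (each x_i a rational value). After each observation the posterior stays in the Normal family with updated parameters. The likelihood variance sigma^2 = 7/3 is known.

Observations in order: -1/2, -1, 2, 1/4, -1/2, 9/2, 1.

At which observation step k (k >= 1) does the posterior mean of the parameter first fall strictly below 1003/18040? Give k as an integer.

obs 1: x=-1/2 → posterior Normal(29/110, 63/55)
obs 2: x=-1 → posterior Normal(-25/164, 63/82)
obs 3: x=2 → posterior Normal(83/218, 63/109)
obs 4: x=1/4 → posterior Normal(193/544, 63/136)
obs 5: x=-1/2 → posterior Normal(139/652, 63/163)
obs 6: x=9/2 → posterior Normal(125/152, 63/190)
obs 7: x=1 → posterior Normal(733/868, 9/31)

k = 2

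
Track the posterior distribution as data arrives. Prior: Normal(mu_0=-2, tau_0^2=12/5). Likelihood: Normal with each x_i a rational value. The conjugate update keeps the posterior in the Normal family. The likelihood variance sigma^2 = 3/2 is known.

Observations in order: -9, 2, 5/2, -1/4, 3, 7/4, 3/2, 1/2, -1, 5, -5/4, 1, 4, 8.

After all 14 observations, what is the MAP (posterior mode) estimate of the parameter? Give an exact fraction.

obs 1: x=-9 → posterior Normal(-82/13, 12/13)
obs 2: x=2 → posterior Normal(-22/7, 4/7)
obs 3: x=5/2 → posterior Normal(-46/29, 12/29)
obs 4: x=-1/4 → posterior Normal(-48/37, 12/37)
obs 5: x=3 → posterior Normal(-8/15, 4/15)
obs 6: x=7/4 → posterior Normal(-10/53, 12/53)
obs 7: x=3/2 → posterior Normal(2/61, 12/61)
obs 8: x=1/2 → posterior Normal(2/23, 4/23)
obs 9: x=-1 → posterior Normal(-2/77, 12/77)
obs 10: x=5 → posterior Normal(38/85, 12/85)
obs 11: x=-5/4 → posterior Normal(28/93, 4/31)
obs 12: x=1 → posterior Normal(36/101, 12/101)
obs 13: x=4 → posterior Normal(68/109, 12/109)
obs 14: x=8 → posterior Normal(44/39, 4/39)

44/39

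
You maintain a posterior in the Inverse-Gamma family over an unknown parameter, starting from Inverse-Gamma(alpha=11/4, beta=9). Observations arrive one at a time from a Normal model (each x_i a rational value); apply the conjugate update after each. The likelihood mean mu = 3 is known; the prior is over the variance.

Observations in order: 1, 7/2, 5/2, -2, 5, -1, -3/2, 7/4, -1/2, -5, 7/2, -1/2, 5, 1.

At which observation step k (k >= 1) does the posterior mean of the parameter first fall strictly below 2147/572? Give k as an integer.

k = 3

obs 1: x=1 → posterior Inverse-Gamma(13/4, 11)
obs 2: x=7/2 → posterior Inverse-Gamma(15/4, 89/8)
obs 3: x=5/2 → posterior Inverse-Gamma(17/4, 45/4)
obs 4: x=-2 → posterior Inverse-Gamma(19/4, 95/4)
obs 5: x=5 → posterior Inverse-Gamma(21/4, 103/4)
obs 6: x=-1 → posterior Inverse-Gamma(23/4, 135/4)
obs 7: x=-3/2 → posterior Inverse-Gamma(25/4, 351/8)
obs 8: x=7/4 → posterior Inverse-Gamma(27/4, 1429/32)
obs 9: x=-1/2 → posterior Inverse-Gamma(29/4, 1625/32)
obs 10: x=-5 → posterior Inverse-Gamma(31/4, 2649/32)
obs 11: x=7/2 → posterior Inverse-Gamma(33/4, 2653/32)
obs 12: x=-1/2 → posterior Inverse-Gamma(35/4, 2849/32)
obs 13: x=5 → posterior Inverse-Gamma(37/4, 2913/32)
obs 14: x=1 → posterior Inverse-Gamma(39/4, 2977/32)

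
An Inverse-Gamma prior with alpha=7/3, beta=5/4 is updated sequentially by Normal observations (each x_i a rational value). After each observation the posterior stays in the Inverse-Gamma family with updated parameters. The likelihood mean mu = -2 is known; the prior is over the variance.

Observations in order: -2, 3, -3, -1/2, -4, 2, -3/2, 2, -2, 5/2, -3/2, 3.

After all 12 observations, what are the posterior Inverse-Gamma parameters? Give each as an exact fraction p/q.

obs 1: x=-2 → posterior Inverse-Gamma(17/6, 5/4)
obs 2: x=3 → posterior Inverse-Gamma(10/3, 55/4)
obs 3: x=-3 → posterior Inverse-Gamma(23/6, 57/4)
obs 4: x=-1/2 → posterior Inverse-Gamma(13/3, 123/8)
obs 5: x=-4 → posterior Inverse-Gamma(29/6, 139/8)
obs 6: x=2 → posterior Inverse-Gamma(16/3, 203/8)
obs 7: x=-3/2 → posterior Inverse-Gamma(35/6, 51/2)
obs 8: x=2 → posterior Inverse-Gamma(19/3, 67/2)
obs 9: x=-2 → posterior Inverse-Gamma(41/6, 67/2)
obs 10: x=5/2 → posterior Inverse-Gamma(22/3, 349/8)
obs 11: x=-3/2 → posterior Inverse-Gamma(47/6, 175/4)
obs 12: x=3 → posterior Inverse-Gamma(25/3, 225/4)

alpha=25/3, beta=225/4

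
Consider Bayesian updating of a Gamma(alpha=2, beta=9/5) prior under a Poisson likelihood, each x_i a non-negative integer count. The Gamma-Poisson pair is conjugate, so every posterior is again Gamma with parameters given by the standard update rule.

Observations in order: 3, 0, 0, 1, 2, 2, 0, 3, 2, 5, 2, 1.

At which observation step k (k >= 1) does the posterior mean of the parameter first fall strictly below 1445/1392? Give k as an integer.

k = 4

obs 1: x=3 → posterior Gamma(5, 14/5)
obs 2: x=0 → posterior Gamma(5, 19/5)
obs 3: x=0 → posterior Gamma(5, 24/5)
obs 4: x=1 → posterior Gamma(6, 29/5)
obs 5: x=2 → posterior Gamma(8, 34/5)
obs 6: x=2 → posterior Gamma(10, 39/5)
obs 7: x=0 → posterior Gamma(10, 44/5)
obs 8: x=3 → posterior Gamma(13, 49/5)
obs 9: x=2 → posterior Gamma(15, 54/5)
obs 10: x=5 → posterior Gamma(20, 59/5)
obs 11: x=2 → posterior Gamma(22, 64/5)
obs 12: x=1 → posterior Gamma(23, 69/5)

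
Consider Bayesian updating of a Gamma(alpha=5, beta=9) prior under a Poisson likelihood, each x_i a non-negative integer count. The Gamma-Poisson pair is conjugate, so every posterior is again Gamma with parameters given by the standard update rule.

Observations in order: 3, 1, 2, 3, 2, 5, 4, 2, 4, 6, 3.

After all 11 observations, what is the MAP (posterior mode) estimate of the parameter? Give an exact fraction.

obs 1: x=3 → posterior Gamma(8, 10)
obs 2: x=1 → posterior Gamma(9, 11)
obs 3: x=2 → posterior Gamma(11, 12)
obs 4: x=3 → posterior Gamma(14, 13)
obs 5: x=2 → posterior Gamma(16, 14)
obs 6: x=5 → posterior Gamma(21, 15)
obs 7: x=4 → posterior Gamma(25, 16)
obs 8: x=2 → posterior Gamma(27, 17)
obs 9: x=4 → posterior Gamma(31, 18)
obs 10: x=6 → posterior Gamma(37, 19)
obs 11: x=3 → posterior Gamma(40, 20)

39/20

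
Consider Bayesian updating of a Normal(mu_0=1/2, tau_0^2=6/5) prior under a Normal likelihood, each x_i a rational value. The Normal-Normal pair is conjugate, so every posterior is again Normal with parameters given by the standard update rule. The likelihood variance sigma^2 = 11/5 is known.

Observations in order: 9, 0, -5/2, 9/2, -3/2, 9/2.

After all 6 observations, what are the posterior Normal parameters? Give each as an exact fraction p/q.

obs 1: x=9 → posterior Normal(7/2, 66/85)
obs 2: x=0 → posterior Normal(119/46, 66/115)
obs 3: x=-5/2 → posterior Normal(89/58, 66/145)
obs 4: x=9/2 → posterior Normal(143/70, 66/175)
obs 5: x=-3/2 → posterior Normal(125/82, 66/205)
obs 6: x=9/2 → posterior Normal(179/94, 66/235)

mu_0=179/94, tau_0^2=66/235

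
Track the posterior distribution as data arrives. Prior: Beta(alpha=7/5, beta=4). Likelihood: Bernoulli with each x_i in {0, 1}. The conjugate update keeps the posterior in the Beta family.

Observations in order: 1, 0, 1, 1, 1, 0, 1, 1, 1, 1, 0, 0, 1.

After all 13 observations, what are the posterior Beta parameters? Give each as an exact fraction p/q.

obs 1: x=1 → posterior Beta(12/5, 4)
obs 2: x=0 → posterior Beta(12/5, 5)
obs 3: x=1 → posterior Beta(17/5, 5)
obs 4: x=1 → posterior Beta(22/5, 5)
obs 5: x=1 → posterior Beta(27/5, 5)
obs 6: x=0 → posterior Beta(27/5, 6)
obs 7: x=1 → posterior Beta(32/5, 6)
obs 8: x=1 → posterior Beta(37/5, 6)
obs 9: x=1 → posterior Beta(42/5, 6)
obs 10: x=1 → posterior Beta(47/5, 6)
obs 11: x=0 → posterior Beta(47/5, 7)
obs 12: x=0 → posterior Beta(47/5, 8)
obs 13: x=1 → posterior Beta(52/5, 8)

alpha=52/5, beta=8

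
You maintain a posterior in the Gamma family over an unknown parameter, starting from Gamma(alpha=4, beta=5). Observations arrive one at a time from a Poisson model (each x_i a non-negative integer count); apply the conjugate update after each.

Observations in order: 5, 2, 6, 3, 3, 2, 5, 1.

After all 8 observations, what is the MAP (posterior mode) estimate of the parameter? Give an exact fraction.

obs 1: x=5 → posterior Gamma(9, 6)
obs 2: x=2 → posterior Gamma(11, 7)
obs 3: x=6 → posterior Gamma(17, 8)
obs 4: x=3 → posterior Gamma(20, 9)
obs 5: x=3 → posterior Gamma(23, 10)
obs 6: x=2 → posterior Gamma(25, 11)
obs 7: x=5 → posterior Gamma(30, 12)
obs 8: x=1 → posterior Gamma(31, 13)

30/13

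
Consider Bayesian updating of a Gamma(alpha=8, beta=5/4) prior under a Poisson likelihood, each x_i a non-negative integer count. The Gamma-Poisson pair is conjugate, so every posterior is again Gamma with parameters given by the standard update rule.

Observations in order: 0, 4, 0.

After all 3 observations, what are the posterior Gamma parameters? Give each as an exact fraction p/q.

obs 1: x=0 → posterior Gamma(8, 9/4)
obs 2: x=4 → posterior Gamma(12, 13/4)
obs 3: x=0 → posterior Gamma(12, 17/4)

alpha=12, beta=17/4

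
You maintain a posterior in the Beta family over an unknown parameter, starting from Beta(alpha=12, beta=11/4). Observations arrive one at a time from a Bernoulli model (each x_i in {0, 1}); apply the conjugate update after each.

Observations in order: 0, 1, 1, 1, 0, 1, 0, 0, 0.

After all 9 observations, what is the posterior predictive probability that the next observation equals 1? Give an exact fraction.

64/95

obs 1: x=0 → posterior Beta(12, 15/4)
obs 2: x=1 → posterior Beta(13, 15/4)
obs 3: x=1 → posterior Beta(14, 15/4)
obs 4: x=1 → posterior Beta(15, 15/4)
obs 5: x=0 → posterior Beta(15, 19/4)
obs 6: x=1 → posterior Beta(16, 19/4)
obs 7: x=0 → posterior Beta(16, 23/4)
obs 8: x=0 → posterior Beta(16, 27/4)
obs 9: x=0 → posterior Beta(16, 31/4)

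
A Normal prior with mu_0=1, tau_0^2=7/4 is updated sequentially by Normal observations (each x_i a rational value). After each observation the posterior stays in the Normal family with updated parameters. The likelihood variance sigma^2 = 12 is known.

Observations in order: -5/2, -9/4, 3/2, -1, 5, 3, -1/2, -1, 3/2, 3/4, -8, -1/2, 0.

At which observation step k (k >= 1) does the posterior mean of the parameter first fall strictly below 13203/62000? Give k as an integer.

obs 1: x=-5/2 → posterior Normal(61/110, 84/55)
obs 2: x=-9/4 → posterior Normal(59/248, 42/31)
obs 3: x=3/2 → posterior Normal(101/276, 28/23)
obs 4: x=-1 → posterior Normal(73/304, 21/19)
obs 5: x=5 → posterior Normal(213/332, 84/83)
obs 6: x=3 → posterior Normal(33/40, 14/15)
obs 7: x=-1/2 → posterior Normal(283/388, 84/97)
obs 8: x=-1 → posterior Normal(255/416, 21/26)
obs 9: x=3/2 → posterior Normal(99/148, 28/37)
obs 10: x=3/4 → posterior Normal(159/236, 42/59)
obs 11: x=-8 → posterior Normal(47/250, 84/125)
obs 12: x=-1/2 → posterior Normal(5/33, 7/11)
obs 13: x=0 → posterior Normal(20/139, 84/139)

k = 11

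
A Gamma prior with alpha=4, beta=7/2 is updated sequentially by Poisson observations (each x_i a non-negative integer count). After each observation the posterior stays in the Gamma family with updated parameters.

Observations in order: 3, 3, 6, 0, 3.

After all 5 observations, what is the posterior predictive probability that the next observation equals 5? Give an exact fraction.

obs 1: x=3 → posterior Gamma(7, 9/2)
obs 2: x=3 → posterior Gamma(10, 11/2)
obs 3: x=6 → posterior Gamma(16, 13/2)
obs 4: x=0 → posterior Gamma(16, 15/2)
obs 5: x=3 → posterior Gamma(19, 17/2)

13548713075148895881737854816/257829627945307727248226067259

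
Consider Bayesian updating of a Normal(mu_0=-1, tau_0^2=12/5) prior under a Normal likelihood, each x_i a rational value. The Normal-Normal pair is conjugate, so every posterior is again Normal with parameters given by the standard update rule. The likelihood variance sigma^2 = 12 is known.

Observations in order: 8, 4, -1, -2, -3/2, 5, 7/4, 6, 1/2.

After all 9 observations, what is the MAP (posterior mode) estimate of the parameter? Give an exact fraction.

9/8

obs 1: x=8 → posterior Normal(1/2, 2)
obs 2: x=4 → posterior Normal(1, 12/7)
obs 3: x=-1 → posterior Normal(3/4, 3/2)
obs 4: x=-2 → posterior Normal(4/9, 4/3)
obs 5: x=-3/2 → posterior Normal(1/4, 6/5)
obs 6: x=5 → posterior Normal(15/22, 12/11)
obs 7: x=7/4 → posterior Normal(37/48, 1)
obs 8: x=6 → posterior Normal(61/52, 12/13)
obs 9: x=1/2 → posterior Normal(9/8, 6/7)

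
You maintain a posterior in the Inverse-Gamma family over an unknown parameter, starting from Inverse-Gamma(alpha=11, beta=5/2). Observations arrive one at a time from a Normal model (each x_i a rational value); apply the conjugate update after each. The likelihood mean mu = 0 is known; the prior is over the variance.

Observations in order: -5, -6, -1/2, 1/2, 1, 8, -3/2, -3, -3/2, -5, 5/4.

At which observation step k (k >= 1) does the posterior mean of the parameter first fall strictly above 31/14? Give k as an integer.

obs 1: x=-5 → posterior Inverse-Gamma(23/2, 15)
obs 2: x=-6 → posterior Inverse-Gamma(12, 33)
obs 3: x=-1/2 → posterior Inverse-Gamma(25/2, 265/8)
obs 4: x=1/2 → posterior Inverse-Gamma(13, 133/4)
obs 5: x=1 → posterior Inverse-Gamma(27/2, 135/4)
obs 6: x=8 → posterior Inverse-Gamma(14, 263/4)
obs 7: x=-3/2 → posterior Inverse-Gamma(29/2, 535/8)
obs 8: x=-3 → posterior Inverse-Gamma(15, 571/8)
obs 9: x=-3/2 → posterior Inverse-Gamma(31/2, 145/2)
obs 10: x=-5 → posterior Inverse-Gamma(16, 85)
obs 11: x=5/4 → posterior Inverse-Gamma(33/2, 2745/32)

k = 2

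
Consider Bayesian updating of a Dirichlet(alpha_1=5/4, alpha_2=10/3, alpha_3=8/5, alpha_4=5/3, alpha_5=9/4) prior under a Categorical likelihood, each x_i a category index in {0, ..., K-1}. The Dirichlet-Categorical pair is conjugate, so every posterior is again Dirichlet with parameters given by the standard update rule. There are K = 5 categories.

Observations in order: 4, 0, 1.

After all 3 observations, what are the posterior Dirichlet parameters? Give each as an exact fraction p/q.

obs 1: x=4 → posterior Dirichlet(5/4, 10/3, 8/5, 5/3, 13/4)
obs 2: x=0 → posterior Dirichlet(9/4, 10/3, 8/5, 5/3, 13/4)
obs 3: x=1 → posterior Dirichlet(9/4, 13/3, 8/5, 5/3, 13/4)

alpha_1=9/4, alpha_2=13/3, alpha_3=8/5, alpha_4=5/3, alpha_5=13/4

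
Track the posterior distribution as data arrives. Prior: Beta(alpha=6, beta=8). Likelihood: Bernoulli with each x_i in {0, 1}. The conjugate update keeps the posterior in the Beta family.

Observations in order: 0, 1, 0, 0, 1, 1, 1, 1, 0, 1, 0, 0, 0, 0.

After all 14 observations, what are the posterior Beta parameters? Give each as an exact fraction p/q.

alpha=12, beta=16

obs 1: x=0 → posterior Beta(6, 9)
obs 2: x=1 → posterior Beta(7, 9)
obs 3: x=0 → posterior Beta(7, 10)
obs 4: x=0 → posterior Beta(7, 11)
obs 5: x=1 → posterior Beta(8, 11)
obs 6: x=1 → posterior Beta(9, 11)
obs 7: x=1 → posterior Beta(10, 11)
obs 8: x=1 → posterior Beta(11, 11)
obs 9: x=0 → posterior Beta(11, 12)
obs 10: x=1 → posterior Beta(12, 12)
obs 11: x=0 → posterior Beta(12, 13)
obs 12: x=0 → posterior Beta(12, 14)
obs 13: x=0 → posterior Beta(12, 15)
obs 14: x=0 → posterior Beta(12, 16)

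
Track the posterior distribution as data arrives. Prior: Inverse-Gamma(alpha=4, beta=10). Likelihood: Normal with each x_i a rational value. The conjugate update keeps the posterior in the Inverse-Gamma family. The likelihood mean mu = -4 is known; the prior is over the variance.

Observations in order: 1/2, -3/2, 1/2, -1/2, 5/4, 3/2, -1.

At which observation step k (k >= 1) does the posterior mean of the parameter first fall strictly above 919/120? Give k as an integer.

obs 1: x=1/2 → posterior Inverse-Gamma(9/2, 161/8)
obs 2: x=-3/2 → posterior Inverse-Gamma(5, 93/4)
obs 3: x=1/2 → posterior Inverse-Gamma(11/2, 267/8)
obs 4: x=-1/2 → posterior Inverse-Gamma(6, 79/2)
obs 5: x=5/4 → posterior Inverse-Gamma(13/2, 1705/32)
obs 6: x=3/2 → posterior Inverse-Gamma(7, 2189/32)
obs 7: x=-1 → posterior Inverse-Gamma(15/2, 2333/32)

k = 4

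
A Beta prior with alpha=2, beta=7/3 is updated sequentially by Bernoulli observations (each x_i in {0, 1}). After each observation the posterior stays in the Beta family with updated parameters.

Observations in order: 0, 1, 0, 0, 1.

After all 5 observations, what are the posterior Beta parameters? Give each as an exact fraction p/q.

obs 1: x=0 → posterior Beta(2, 10/3)
obs 2: x=1 → posterior Beta(3, 10/3)
obs 3: x=0 → posterior Beta(3, 13/3)
obs 4: x=0 → posterior Beta(3, 16/3)
obs 5: x=1 → posterior Beta(4, 16/3)

alpha=4, beta=16/3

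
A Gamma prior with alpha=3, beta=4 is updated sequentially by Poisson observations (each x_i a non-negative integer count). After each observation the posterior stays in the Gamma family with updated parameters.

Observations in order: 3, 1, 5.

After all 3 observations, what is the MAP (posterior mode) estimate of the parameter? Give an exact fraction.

obs 1: x=3 → posterior Gamma(6, 5)
obs 2: x=1 → posterior Gamma(7, 6)
obs 3: x=5 → posterior Gamma(12, 7)

11/7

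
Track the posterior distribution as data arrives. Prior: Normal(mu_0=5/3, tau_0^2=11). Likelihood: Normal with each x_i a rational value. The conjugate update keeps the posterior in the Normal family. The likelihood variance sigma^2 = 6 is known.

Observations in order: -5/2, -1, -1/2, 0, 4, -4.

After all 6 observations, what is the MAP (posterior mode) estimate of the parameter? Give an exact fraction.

obs 1: x=-5/2 → posterior Normal(-35/34, 66/17)
obs 2: x=-1 → posterior Normal(-57/56, 33/14)
obs 3: x=-1/2 → posterior Normal(-34/39, 22/13)
obs 4: x=0 → posterior Normal(-17/25, 33/25)
obs 5: x=4 → posterior Normal(10/61, 66/61)
obs 6: x=-4 → posterior Normal(-17/36, 11/12)

-17/36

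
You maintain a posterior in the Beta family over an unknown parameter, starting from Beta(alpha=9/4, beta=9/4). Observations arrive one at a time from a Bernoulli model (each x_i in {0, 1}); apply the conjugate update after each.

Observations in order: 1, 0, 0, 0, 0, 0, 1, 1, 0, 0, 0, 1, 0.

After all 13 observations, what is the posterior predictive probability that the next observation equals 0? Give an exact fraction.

9/14

obs 1: x=1 → posterior Beta(13/4, 9/4)
obs 2: x=0 → posterior Beta(13/4, 13/4)
obs 3: x=0 → posterior Beta(13/4, 17/4)
obs 4: x=0 → posterior Beta(13/4, 21/4)
obs 5: x=0 → posterior Beta(13/4, 25/4)
obs 6: x=0 → posterior Beta(13/4, 29/4)
obs 7: x=1 → posterior Beta(17/4, 29/4)
obs 8: x=1 → posterior Beta(21/4, 29/4)
obs 9: x=0 → posterior Beta(21/4, 33/4)
obs 10: x=0 → posterior Beta(21/4, 37/4)
obs 11: x=0 → posterior Beta(21/4, 41/4)
obs 12: x=1 → posterior Beta(25/4, 41/4)
obs 13: x=0 → posterior Beta(25/4, 45/4)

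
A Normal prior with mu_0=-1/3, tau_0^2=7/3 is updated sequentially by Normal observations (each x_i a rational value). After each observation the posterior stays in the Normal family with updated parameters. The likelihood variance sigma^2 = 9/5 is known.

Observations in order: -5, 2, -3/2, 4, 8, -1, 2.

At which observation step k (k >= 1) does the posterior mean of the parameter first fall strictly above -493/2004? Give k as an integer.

obs 1: x=-5 → posterior Normal(-92/31, 63/62)
obs 2: x=2 → posterior Normal(-114/97, 63/97)
obs 3: x=-3/2 → posterior Normal(-111/88, 21/44)
obs 4: x=4 → posterior Normal(-53/334, 63/167)
obs 5: x=8 → posterior Normal(507/404, 63/202)
obs 6: x=-1 → posterior Normal(437/474, 21/79)
obs 7: x=2 → posterior Normal(577/544, 63/272)

k = 4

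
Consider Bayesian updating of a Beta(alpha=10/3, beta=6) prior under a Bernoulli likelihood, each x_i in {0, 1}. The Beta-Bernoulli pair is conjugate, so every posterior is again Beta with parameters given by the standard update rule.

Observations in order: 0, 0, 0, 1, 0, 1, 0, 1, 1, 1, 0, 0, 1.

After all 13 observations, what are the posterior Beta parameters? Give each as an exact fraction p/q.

alpha=28/3, beta=13

obs 1: x=0 → posterior Beta(10/3, 7)
obs 2: x=0 → posterior Beta(10/3, 8)
obs 3: x=0 → posterior Beta(10/3, 9)
obs 4: x=1 → posterior Beta(13/3, 9)
obs 5: x=0 → posterior Beta(13/3, 10)
obs 6: x=1 → posterior Beta(16/3, 10)
obs 7: x=0 → posterior Beta(16/3, 11)
obs 8: x=1 → posterior Beta(19/3, 11)
obs 9: x=1 → posterior Beta(22/3, 11)
obs 10: x=1 → posterior Beta(25/3, 11)
obs 11: x=0 → posterior Beta(25/3, 12)
obs 12: x=0 → posterior Beta(25/3, 13)
obs 13: x=1 → posterior Beta(28/3, 13)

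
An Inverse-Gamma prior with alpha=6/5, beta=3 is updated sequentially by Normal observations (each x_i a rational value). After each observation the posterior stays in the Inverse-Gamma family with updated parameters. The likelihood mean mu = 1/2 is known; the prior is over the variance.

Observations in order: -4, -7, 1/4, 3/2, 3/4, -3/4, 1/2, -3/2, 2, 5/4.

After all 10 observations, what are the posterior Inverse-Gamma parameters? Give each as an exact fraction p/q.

alpha=31/5, beta=46

obs 1: x=-4 → posterior Inverse-Gamma(17/10, 105/8)
obs 2: x=-7 → posterior Inverse-Gamma(11/5, 165/4)
obs 3: x=1/4 → posterior Inverse-Gamma(27/10, 1321/32)
obs 4: x=3/2 → posterior Inverse-Gamma(16/5, 1337/32)
obs 5: x=3/4 → posterior Inverse-Gamma(37/10, 669/16)
obs 6: x=-3/4 → posterior Inverse-Gamma(21/5, 1363/32)
obs 7: x=1/2 → posterior Inverse-Gamma(47/10, 1363/32)
obs 8: x=-3/2 → posterior Inverse-Gamma(26/5, 1427/32)
obs 9: x=2 → posterior Inverse-Gamma(57/10, 1463/32)
obs 10: x=5/4 → posterior Inverse-Gamma(31/5, 46)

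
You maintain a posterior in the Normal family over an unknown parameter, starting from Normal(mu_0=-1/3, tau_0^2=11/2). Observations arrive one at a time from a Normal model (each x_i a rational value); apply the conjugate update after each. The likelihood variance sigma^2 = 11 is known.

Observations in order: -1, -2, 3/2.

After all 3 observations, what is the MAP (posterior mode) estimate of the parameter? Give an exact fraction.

obs 1: x=-1 → posterior Normal(-5/9, 11/3)
obs 2: x=-2 → posterior Normal(-11/12, 11/4)
obs 3: x=3/2 → posterior Normal(-13/30, 11/5)

-13/30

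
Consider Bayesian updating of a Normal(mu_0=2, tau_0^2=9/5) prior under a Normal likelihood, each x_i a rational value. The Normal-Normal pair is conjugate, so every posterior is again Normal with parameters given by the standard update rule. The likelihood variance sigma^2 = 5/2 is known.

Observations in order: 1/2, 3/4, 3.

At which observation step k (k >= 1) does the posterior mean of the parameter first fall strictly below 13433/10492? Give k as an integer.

k = 2

obs 1: x=1/2 → posterior Normal(59/43, 45/43)
obs 2: x=3/4 → posterior Normal(145/122, 45/61)
obs 3: x=3 → posterior Normal(253/158, 45/79)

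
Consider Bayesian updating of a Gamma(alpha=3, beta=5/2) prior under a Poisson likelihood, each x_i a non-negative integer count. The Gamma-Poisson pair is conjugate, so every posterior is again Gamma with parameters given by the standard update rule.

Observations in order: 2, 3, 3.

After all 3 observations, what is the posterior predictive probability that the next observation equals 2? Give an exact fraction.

75322281041304/302875106592253

obs 1: x=2 → posterior Gamma(5, 7/2)
obs 2: x=3 → posterior Gamma(8, 9/2)
obs 3: x=3 → posterior Gamma(11, 11/2)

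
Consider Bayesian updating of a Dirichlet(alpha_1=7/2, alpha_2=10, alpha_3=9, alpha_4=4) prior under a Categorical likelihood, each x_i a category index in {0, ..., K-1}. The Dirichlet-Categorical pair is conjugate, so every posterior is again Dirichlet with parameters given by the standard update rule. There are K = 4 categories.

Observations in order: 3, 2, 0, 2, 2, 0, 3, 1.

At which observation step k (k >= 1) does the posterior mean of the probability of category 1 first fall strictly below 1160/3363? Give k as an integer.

k = 3

obs 1: x=3 → posterior Dirichlet(7/2, 10, 9, 5)
obs 2: x=2 → posterior Dirichlet(7/2, 10, 10, 5)
obs 3: x=0 → posterior Dirichlet(9/2, 10, 10, 5)
obs 4: x=2 → posterior Dirichlet(9/2, 10, 11, 5)
obs 5: x=2 → posterior Dirichlet(9/2, 10, 12, 5)
obs 6: x=0 → posterior Dirichlet(11/2, 10, 12, 5)
obs 7: x=3 → posterior Dirichlet(11/2, 10, 12, 6)
obs 8: x=1 → posterior Dirichlet(11/2, 11, 12, 6)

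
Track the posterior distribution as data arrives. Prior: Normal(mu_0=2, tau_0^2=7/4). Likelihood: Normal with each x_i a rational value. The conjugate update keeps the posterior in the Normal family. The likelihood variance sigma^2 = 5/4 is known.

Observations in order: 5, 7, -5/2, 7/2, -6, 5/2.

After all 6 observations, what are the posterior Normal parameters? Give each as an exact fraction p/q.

obs 1: x=5 → posterior Normal(15/4, 35/48)
obs 2: x=7 → posterior Normal(94/19, 35/76)
obs 3: x=-5/2 → posterior Normal(153/52, 35/104)
obs 4: x=7/2 → posterior Normal(101/33, 35/132)
obs 5: x=-6 → posterior Normal(59/40, 7/32)
obs 6: x=5/2 → posterior Normal(153/94, 35/188)

mu_0=153/94, tau_0^2=35/188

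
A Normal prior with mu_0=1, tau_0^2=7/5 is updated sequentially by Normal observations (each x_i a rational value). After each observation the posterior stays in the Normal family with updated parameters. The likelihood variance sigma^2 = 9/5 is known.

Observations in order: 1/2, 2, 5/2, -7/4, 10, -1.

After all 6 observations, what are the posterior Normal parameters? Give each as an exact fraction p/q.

mu_0=379/204, tau_0^2=21/85

obs 1: x=1/2 → posterior Normal(25/32, 63/80)
obs 2: x=2 → posterior Normal(53/46, 63/115)
obs 3: x=5/2 → posterior Normal(22/15, 21/50)
obs 4: x=-7/4 → posterior Normal(127/148, 63/185)
obs 5: x=10 → posterior Normal(37/16, 63/220)
obs 6: x=-1 → posterior Normal(379/204, 21/85)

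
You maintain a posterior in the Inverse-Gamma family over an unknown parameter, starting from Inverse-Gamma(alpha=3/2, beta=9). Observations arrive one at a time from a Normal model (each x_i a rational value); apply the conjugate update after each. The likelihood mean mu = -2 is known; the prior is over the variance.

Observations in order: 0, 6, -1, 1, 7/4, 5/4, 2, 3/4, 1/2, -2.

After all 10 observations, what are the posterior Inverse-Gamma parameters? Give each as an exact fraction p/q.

obs 1: x=0 → posterior Inverse-Gamma(2, 11)
obs 2: x=6 → posterior Inverse-Gamma(5/2, 43)
obs 3: x=-1 → posterior Inverse-Gamma(3, 87/2)
obs 4: x=1 → posterior Inverse-Gamma(7/2, 48)
obs 5: x=7/4 → posterior Inverse-Gamma(4, 1761/32)
obs 6: x=5/4 → posterior Inverse-Gamma(9/2, 965/16)
obs 7: x=2 → posterior Inverse-Gamma(5, 1093/16)
obs 8: x=3/4 → posterior Inverse-Gamma(11/2, 2307/32)
obs 9: x=1/2 → posterior Inverse-Gamma(6, 2407/32)
obs 10: x=-2 → posterior Inverse-Gamma(13/2, 2407/32)

alpha=13/2, beta=2407/32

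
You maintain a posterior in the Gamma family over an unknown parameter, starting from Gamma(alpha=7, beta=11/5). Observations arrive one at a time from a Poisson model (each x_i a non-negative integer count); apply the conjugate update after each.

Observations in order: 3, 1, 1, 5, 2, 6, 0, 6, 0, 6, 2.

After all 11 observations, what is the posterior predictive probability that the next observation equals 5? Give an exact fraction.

obs 1: x=3 → posterior Gamma(10, 16/5)
obs 2: x=1 → posterior Gamma(11, 21/5)
obs 3: x=1 → posterior Gamma(12, 26/5)
obs 4: x=5 → posterior Gamma(17, 31/5)
obs 5: x=2 → posterior Gamma(19, 36/5)
obs 6: x=6 → posterior Gamma(25, 41/5)
obs 7: x=0 → posterior Gamma(25, 46/5)
obs 8: x=6 → posterior Gamma(31, 51/5)
obs 9: x=0 → posterior Gamma(31, 56/5)
obs 10: x=6 → posterior Gamma(37, 61/5)
obs 11: x=2 → posterior Gamma(39, 66/5)

275745518457715865319006981613967992992213572057374382682979174969487287910400000/2853430792922160849851180026124447862582908874197451107394128078286590649262440481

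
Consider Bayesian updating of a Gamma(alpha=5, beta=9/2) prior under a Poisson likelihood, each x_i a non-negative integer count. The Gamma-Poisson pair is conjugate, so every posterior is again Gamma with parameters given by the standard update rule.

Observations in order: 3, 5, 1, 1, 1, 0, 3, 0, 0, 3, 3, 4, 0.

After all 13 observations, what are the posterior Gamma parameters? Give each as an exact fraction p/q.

alpha=29, beta=35/2

obs 1: x=3 → posterior Gamma(8, 11/2)
obs 2: x=5 → posterior Gamma(13, 13/2)
obs 3: x=1 → posterior Gamma(14, 15/2)
obs 4: x=1 → posterior Gamma(15, 17/2)
obs 5: x=1 → posterior Gamma(16, 19/2)
obs 6: x=0 → posterior Gamma(16, 21/2)
obs 7: x=3 → posterior Gamma(19, 23/2)
obs 8: x=0 → posterior Gamma(19, 25/2)
obs 9: x=0 → posterior Gamma(19, 27/2)
obs 10: x=3 → posterior Gamma(22, 29/2)
obs 11: x=3 → posterior Gamma(25, 31/2)
obs 12: x=4 → posterior Gamma(29, 33/2)
obs 13: x=0 → posterior Gamma(29, 35/2)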